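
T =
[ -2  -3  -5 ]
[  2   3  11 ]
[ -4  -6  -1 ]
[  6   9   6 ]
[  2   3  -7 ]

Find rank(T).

Row reduce to echelon form.
R2 ← R2 + R1: [0, 0, 6]
R3 ← R3 − (2)·R1: [0, 0, 9]
R4 ← R4 + (3)·R1: [0, 0, -9]
R5 ← R5 + R1: [0, 0, -12]
R3 ← R3 − (3/2)·R2: [0, 0, 0]
R4 ← R4 + (3/2)·R2: [0, 0, 0]
R5 ← R5 + (2)·R2: [0, 0, 0]
Echelon form has 2 nonzero rows, so rank(T) = 2.

2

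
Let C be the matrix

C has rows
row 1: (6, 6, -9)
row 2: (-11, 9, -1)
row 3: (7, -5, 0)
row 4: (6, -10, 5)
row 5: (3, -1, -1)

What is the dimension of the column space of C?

Row reduce to echelon form.
R2 ← R2 + (11/6)·R1: [0, 20, -35/2]
R3 ← R3 − (7/6)·R1: [0, -12, 21/2]
R4 ← R4 − R1: [0, -16, 14]
R5 ← R5 − (1/2)·R1: [0, -4, 7/2]
R3 ← R3 + (3/5)·R2: [0, 0, 0]
R4 ← R4 + (4/5)·R2: [0, 0, 0]
R5 ← R5 + (1/5)·R2: [0, 0, 0]
Echelon form has 2 nonzero rows, so rank(C) = 2.
The column space has dimension equal to the rank: 2.

2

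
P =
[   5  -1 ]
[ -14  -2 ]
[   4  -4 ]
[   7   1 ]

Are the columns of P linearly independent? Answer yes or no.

yes

Row reduce P to echelon form.
R2 ← R2 + (14/5)·R1: [0, -24/5]
R3 ← R3 − (4/5)·R1: [0, -16/5]
R4 ← R4 − (7/5)·R1: [0, 12/5]
R3 ← R3 − (2/3)·R2: [0, 0]
R4 ← R4 + (1/2)·R2: [0, 0]
2 pivots among 2 columns.
Every column is a pivot column, so the columns are linearly independent.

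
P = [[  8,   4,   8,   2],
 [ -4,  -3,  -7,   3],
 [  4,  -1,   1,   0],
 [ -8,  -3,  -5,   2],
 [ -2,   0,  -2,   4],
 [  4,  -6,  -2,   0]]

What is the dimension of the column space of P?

Row reduce to echelon form.
R2 ← R2 + (1/2)·R1: [0, -1, -3, 4]
R3 ← R3 − (1/2)·R1: [0, -3, -3, -1]
R4 ← R4 + R1: [0, 1, 3, 4]
R5 ← R5 + (1/4)·R1: [0, 1, 0, 9/2]
R6 ← R6 − (1/2)·R1: [0, -8, -6, -1]
R3 ← R3 − (3)·R2: [0, 0, 6, -13]
R4 ← R4 + R2: [0, 0, 0, 8]
R5 ← R5 + R2: [0, 0, -3, 17/2]
R6 ← R6 − (8)·R2: [0, 0, 18, -33]
R5 ← R5 + (1/2)·R3: [0, 0, 0, 2]
R6 ← R6 − (3)·R3: [0, 0, 0, 6]
R5 ← R5 − (1/4)·R4: [0, 0, 0, 0]
R6 ← R6 − (3/4)·R4: [0, 0, 0, 0]
Echelon form has 4 nonzero rows, so rank(P) = 4.
The column space has dimension equal to the rank: 4.

4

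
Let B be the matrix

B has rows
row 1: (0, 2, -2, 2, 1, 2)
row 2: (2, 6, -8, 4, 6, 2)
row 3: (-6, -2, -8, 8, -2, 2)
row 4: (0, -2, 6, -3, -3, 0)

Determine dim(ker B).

3

Row reduce to echelon form.
Swap R1 ↔ R2
R3 ← R3 + (3)·R1: [0, 16, -32, 20, 16, 8]
R3 ← R3 − (8)·R2: [0, 0, -16, 4, 8, -8]
R4 ← R4 + R2: [0, 0, 4, -1, -2, 2]
R4 ← R4 + (1/4)·R3: [0, 0, 0, 0, 0, 0]
3 nonzero rows, so rank(B) = 3.
B has 6 columns; by rank–nullity, nullity = 6 − 3 = 3.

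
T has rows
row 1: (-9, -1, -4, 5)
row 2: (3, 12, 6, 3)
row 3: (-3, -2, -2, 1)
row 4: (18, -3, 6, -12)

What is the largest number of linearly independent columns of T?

2

Row reduce to echelon form.
R2 ← R2 + (1/3)·R1: [0, 35/3, 14/3, 14/3]
R3 ← R3 − (1/3)·R1: [0, -5/3, -2/3, -2/3]
R4 ← R4 + (2)·R1: [0, -5, -2, -2]
R3 ← R3 + (1/7)·R2: [0, 0, 0, 0]
R4 ← R4 + (3/7)·R2: [0, 0, 0, 0]
Echelon form has 2 nonzero rows, so rank(T) = 2.
The rank gives the maximum number of linearly independent columns: 2.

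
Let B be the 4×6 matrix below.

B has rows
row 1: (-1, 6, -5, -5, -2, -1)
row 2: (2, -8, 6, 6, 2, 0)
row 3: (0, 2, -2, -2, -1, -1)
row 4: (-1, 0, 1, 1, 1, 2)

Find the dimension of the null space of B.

4

Row reduce to echelon form.
R2 ← R2 + (2)·R1: [0, 4, -4, -4, -2, -2]
R4 ← R4 − R1: [0, -6, 6, 6, 3, 3]
R3 ← R3 − (1/2)·R2: [0, 0, 0, 0, 0, 0]
R4 ← R4 + (3/2)·R2: [0, 0, 0, 0, 0, 0]
2 nonzero rows, so rank(B) = 2.
B has 6 columns; by rank–nullity, nullity = 6 − 2 = 4.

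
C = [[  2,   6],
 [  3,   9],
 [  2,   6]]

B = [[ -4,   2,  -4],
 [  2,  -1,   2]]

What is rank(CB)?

First compute CB:
[[  4,  -2,   4],
 [  6,  -3,   6],
 [  4,  -2,   4]]
Now row reduce the product.
R2 ← R2 − (3/2)·R1: [0, 0, 0]
R3 ← R3 − R1: [0, 0, 0]
1 nonzero row, so rank(CB) = 1.

1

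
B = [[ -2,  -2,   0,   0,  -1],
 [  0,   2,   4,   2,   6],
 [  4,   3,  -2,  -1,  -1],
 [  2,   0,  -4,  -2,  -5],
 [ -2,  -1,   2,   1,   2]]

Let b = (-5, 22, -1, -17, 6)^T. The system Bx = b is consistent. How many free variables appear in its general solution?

Row reduce the augmented matrix [B | b].
R3 ← R3 + (2)·R1: [0, -1, -2, -1, -3, -11]
R4 ← R4 + R1: [0, -2, -4, -2, -6, -22]
R5 ← R5 − R1: [0, 1, 2, 1, 3, 11]
R3 ← R3 + (1/2)·R2: [0, 0, 0, 0, 0, 0]
R4 ← R4 + R2: [0, 0, 0, 0, 0, 0]
R5 ← R5 − (1/2)·R2: [0, 0, 0, 0, 0, 0]
The echelon form has 2 nonzero rows, and every pivot lies in the first 5 columns, so rank(B) = rank([B|b]) = 2.
The system is consistent.
Free variables = (unknowns) − (rank) = 5 − 2 = 3.

3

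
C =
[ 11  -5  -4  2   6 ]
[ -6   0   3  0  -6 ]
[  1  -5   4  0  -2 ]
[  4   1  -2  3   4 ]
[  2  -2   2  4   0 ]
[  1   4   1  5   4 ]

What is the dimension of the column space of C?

Row reduce to echelon form.
R2 ← R2 + (6/11)·R1: [0, -30/11, 9/11, 12/11, -30/11]
R3 ← R3 − (1/11)·R1: [0, -50/11, 48/11, -2/11, -28/11]
R4 ← R4 − (4/11)·R1: [0, 31/11, -6/11, 25/11, 20/11]
R5 ← R5 − (2/11)·R1: [0, -12/11, 30/11, 40/11, -12/11]
R6 ← R6 − (1/11)·R1: [0, 49/11, 15/11, 53/11, 38/11]
R3 ← R3 − (5/3)·R2: [0, 0, 3, -2, 2]
R4 ← R4 + (31/30)·R2: [0, 0, 3/10, 17/5, -1]
R5 ← R5 − (2/5)·R2: [0, 0, 12/5, 16/5, 0]
R6 ← R6 + (49/30)·R2: [0, 0, 27/10, 33/5, -1]
R4 ← R4 − (1/10)·R3: [0, 0, 0, 18/5, -6/5]
R5 ← R5 − (4/5)·R3: [0, 0, 0, 24/5, -8/5]
R6 ← R6 − (9/10)·R3: [0, 0, 0, 42/5, -14/5]
R5 ← R5 − (4/3)·R4: [0, 0, 0, 0, 0]
R6 ← R6 − (7/3)·R4: [0, 0, 0, 0, 0]
Echelon form has 4 nonzero rows, so rank(C) = 4.
The column space has dimension equal to the rank: 4.

4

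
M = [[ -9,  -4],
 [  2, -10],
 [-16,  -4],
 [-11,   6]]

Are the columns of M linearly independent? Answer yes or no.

Row reduce M to echelon form.
R2 ← R2 + (2/9)·R1: [0, -98/9]
R3 ← R3 − (16/9)·R1: [0, 28/9]
R4 ← R4 − (11/9)·R1: [0, 98/9]
R3 ← R3 + (2/7)·R2: [0, 0]
R4 ← R4 + R2: [0, 0]
2 pivots among 2 columns.
Every column is a pivot column, so the columns are linearly independent.

yes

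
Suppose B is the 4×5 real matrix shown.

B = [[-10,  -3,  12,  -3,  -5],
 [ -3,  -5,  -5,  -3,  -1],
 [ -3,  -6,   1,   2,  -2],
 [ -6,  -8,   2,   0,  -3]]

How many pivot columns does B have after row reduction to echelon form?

4

Row reduce to echelon form.
R2 ← R2 − (3/10)·R1: [0, -41/10, -43/5, -21/10, 1/2]
R3 ← R3 − (3/10)·R1: [0, -51/10, -13/5, 29/10, -1/2]
R4 ← R4 − (3/5)·R1: [0, -31/5, -26/5, 9/5, 0]
R3 ← R3 − (51/41)·R2: [0, 0, 332/41, 226/41, -46/41]
R4 ← R4 − (62/41)·R2: [0, 0, 320/41, 204/41, -31/41]
R4 ← R4 − (80/83)·R3: [0, 0, 0, -28/83, 27/83]
Echelon form has 4 nonzero rows, so rank(B) = 4.
Each nonzero row contributes one pivot column: 4 pivot columns.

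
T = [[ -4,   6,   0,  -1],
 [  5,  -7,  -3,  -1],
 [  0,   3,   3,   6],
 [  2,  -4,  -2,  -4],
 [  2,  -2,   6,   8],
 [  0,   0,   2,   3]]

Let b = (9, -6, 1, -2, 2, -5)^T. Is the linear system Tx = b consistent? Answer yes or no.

no

Row reduce the augmented matrix [T | b].
R2 ← R2 + (5/4)·R1: [0, 1/2, -3, -9/4, 21/4]
R4 ← R4 + (1/2)·R1: [0, -1, -2, -9/2, 5/2]
R5 ← R5 + (1/2)·R1: [0, 1, 6, 15/2, 13/2]
R3 ← R3 − (6)·R2: [0, 0, 21, 39/2, -61/2]
R4 ← R4 + (2)·R2: [0, 0, -8, -9, 13]
R5 ← R5 − (2)·R2: [0, 0, 12, 12, -4]
R4 ← R4 + (8/21)·R3: [0, 0, 0, -11/7, 29/21]
R5 ← R5 − (4/7)·R3: [0, 0, 0, 6/7, 94/7]
R6 ← R6 − (2/21)·R3: [0, 0, 0, 8/7, -44/21]
R5 ← R5 + (6/11)·R4: [0, 0, 0, 0, 156/11]
R6 ← R6 + (8/11)·R4: [0, 0, 0, 0, -12/11]
R6 ← R6 + (1/13)·R5: [0, 0, 0, 0, 0]
The echelon form has 5 nonzero rows; the last pivot sits in the augmented column, so rank(T) = 4 but rank([T|b]) = 5.
Since the ranks differ, the system is inconsistent.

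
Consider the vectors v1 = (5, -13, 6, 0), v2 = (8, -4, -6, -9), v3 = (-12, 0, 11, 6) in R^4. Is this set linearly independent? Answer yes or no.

yes

Form the matrix with these vectors as rows and row reduce.
R2 ← R2 − (8/5)·R1: [0, 84/5, -78/5, -9]
R3 ← R3 + (12/5)·R1: [0, -156/5, 127/5, 6]
R3 ← R3 + (13/7)·R2: [0, 0, -25/7, -75/7]
3 nonzero rows, so the 3 vectors span a space of dimension 3.
Since 3 = 3, the vectors are linearly independent.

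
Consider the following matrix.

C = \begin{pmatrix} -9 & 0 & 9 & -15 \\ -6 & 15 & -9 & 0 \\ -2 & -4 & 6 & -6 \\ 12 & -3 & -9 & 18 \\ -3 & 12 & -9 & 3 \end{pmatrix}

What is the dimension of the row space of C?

2

Row reduce to echelon form.
R2 ← R2 − (2/3)·R1: [0, 15, -15, 10]
R3 ← R3 − (2/9)·R1: [0, -4, 4, -8/3]
R4 ← R4 + (4/3)·R1: [0, -3, 3, -2]
R5 ← R5 − (1/3)·R1: [0, 12, -12, 8]
R3 ← R3 + (4/15)·R2: [0, 0, 0, 0]
R4 ← R4 + (1/5)·R2: [0, 0, 0, 0]
R5 ← R5 − (4/5)·R2: [0, 0, 0, 0]
Echelon form has 2 nonzero rows, so rank(C) = 2.
The row space has dimension equal to the rank: 2.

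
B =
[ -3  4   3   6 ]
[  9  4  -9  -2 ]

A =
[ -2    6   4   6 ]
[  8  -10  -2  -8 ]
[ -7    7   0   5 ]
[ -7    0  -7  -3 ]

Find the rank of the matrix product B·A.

2

First compute BA:
[[-25, -37, -62, -53],
 [ 91, -49,  42, -17]]
Now row reduce the product.
R2 ← R2 + (91/25)·R1: [0, -4592/25, -4592/25, -5248/25]
2 nonzero rows, so rank(BA) = 2.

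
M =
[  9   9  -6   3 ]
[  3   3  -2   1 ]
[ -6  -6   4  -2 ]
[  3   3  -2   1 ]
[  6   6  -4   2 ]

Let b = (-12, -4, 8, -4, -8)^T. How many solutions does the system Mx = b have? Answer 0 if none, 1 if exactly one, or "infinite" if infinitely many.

infinite

Row reduce the augmented matrix [M | b].
R2 ← R2 − (1/3)·R1: [0, 0, 0, 0, 0]
R3 ← R3 + (2/3)·R1: [0, 0, 0, 0, 0]
R4 ← R4 − (1/3)·R1: [0, 0, 0, 0, 0]
R5 ← R5 − (2/3)·R1: [0, 0, 0, 0, 0]
The echelon form has 1 nonzero rows, and every pivot lies in the first 4 columns, so rank(M) = rank([M|b]) = 1.
The system is consistent.
rank = 1 < 4 unknowns, so there are infinitely many solutions.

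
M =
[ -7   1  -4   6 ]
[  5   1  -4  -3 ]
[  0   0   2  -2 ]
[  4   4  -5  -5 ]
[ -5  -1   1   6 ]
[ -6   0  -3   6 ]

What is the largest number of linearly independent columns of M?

Row reduce to echelon form.
R2 ← R2 + (5/7)·R1: [0, 12/7, -48/7, 9/7]
R4 ← R4 + (4/7)·R1: [0, 32/7, -51/7, -11/7]
R5 ← R5 − (5/7)·R1: [0, -12/7, 27/7, 12/7]
R6 ← R6 − (6/7)·R1: [0, -6/7, 3/7, 6/7]
R4 ← R4 − (8/3)·R2: [0, 0, 11, -5]
R5 ← R5 + R2: [0, 0, -3, 3]
R6 ← R6 + (1/2)·R2: [0, 0, -3, 3/2]
R4 ← R4 − (11/2)·R3: [0, 0, 0, 6]
R5 ← R5 + (3/2)·R3: [0, 0, 0, 0]
R6 ← R6 + (3/2)·R3: [0, 0, 0, -3/2]
R6 ← R6 + (1/4)·R4: [0, 0, 0, 0]
Echelon form has 4 nonzero rows, so rank(M) = 4.
The rank gives the maximum number of linearly independent columns: 4.

4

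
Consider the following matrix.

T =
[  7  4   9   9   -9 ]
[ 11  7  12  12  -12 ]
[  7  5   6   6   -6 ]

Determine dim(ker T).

Row reduce to echelon form.
R2 ← R2 − (11/7)·R1: [0, 5/7, -15/7, -15/7, 15/7]
R3 ← R3 − R1: [0, 1, -3, -3, 3]
R3 ← R3 − (7/5)·R2: [0, 0, 0, 0, 0]
2 nonzero rows, so rank(T) = 2.
T has 5 columns; by rank–nullity, nullity = 5 − 2 = 3.

3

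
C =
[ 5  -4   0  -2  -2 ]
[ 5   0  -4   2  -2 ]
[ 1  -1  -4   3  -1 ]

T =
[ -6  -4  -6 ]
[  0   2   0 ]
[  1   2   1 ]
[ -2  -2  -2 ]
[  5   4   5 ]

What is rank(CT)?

2

First compute CT:
[[-36, -32, -36],
 [-48, -40, -48],
 [-21, -24, -21]]
Now row reduce the product.
R2 ← R2 − (4/3)·R1: [0, 8/3, 0]
R3 ← R3 − (7/12)·R1: [0, -16/3, 0]
R3 ← R3 + (2)·R2: [0, 0, 0]
2 nonzero rows, so rank(CT) = 2.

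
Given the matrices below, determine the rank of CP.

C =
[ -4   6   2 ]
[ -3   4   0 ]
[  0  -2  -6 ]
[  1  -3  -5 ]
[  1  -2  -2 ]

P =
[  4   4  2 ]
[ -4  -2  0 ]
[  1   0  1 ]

First compute CP:
[[-38, -28,  -6],
 [-28, -20,  -6],
 [  2,   4,  -6],
 [ 11,  10,  -3],
 [ 10,   8,   0]]
Now row reduce the product.
R2 ← R2 − (14/19)·R1: [0, 12/19, -30/19]
R3 ← R3 + (1/19)·R1: [0, 48/19, -120/19]
R4 ← R4 + (11/38)·R1: [0, 36/19, -90/19]
R5 ← R5 + (5/19)·R1: [0, 12/19, -30/19]
R3 ← R3 − (4)·R2: [0, 0, 0]
R4 ← R4 − (3)·R2: [0, 0, 0]
R5 ← R5 − R2: [0, 0, 0]
2 nonzero rows, so rank(CP) = 2.

2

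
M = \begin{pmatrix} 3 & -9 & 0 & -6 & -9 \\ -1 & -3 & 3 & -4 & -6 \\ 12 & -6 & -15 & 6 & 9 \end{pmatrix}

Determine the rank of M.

2

Row reduce to echelon form.
R2 ← R2 + (1/3)·R1: [0, -6, 3, -6, -9]
R3 ← R3 − (4)·R1: [0, 30, -15, 30, 45]
R3 ← R3 + (5)·R2: [0, 0, 0, 0, 0]
Echelon form has 2 nonzero rows, so rank(M) = 2.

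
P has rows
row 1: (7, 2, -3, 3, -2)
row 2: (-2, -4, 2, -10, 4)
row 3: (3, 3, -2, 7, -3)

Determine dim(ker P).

3

Row reduce to echelon form.
R2 ← R2 + (2/7)·R1: [0, -24/7, 8/7, -64/7, 24/7]
R3 ← R3 − (3/7)·R1: [0, 15/7, -5/7, 40/7, -15/7]
R3 ← R3 + (5/8)·R2: [0, 0, 0, 0, 0]
2 nonzero rows, so rank(P) = 2.
P has 5 columns; by rank–nullity, nullity = 5 − 2 = 3.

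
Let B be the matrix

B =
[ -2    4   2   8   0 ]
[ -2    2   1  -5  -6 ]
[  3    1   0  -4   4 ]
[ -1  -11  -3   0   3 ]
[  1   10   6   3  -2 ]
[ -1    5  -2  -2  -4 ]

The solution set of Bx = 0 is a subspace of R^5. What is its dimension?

0

Row reduce to echelon form.
R2 ← R2 − R1: [0, -2, -1, -13, -6]
R3 ← R3 + (3/2)·R1: [0, 7, 3, 8, 4]
R4 ← R4 − (1/2)·R1: [0, -13, -4, -4, 3]
R5 ← R5 + (1/2)·R1: [0, 12, 7, 7, -2]
R6 ← R6 − (1/2)·R1: [0, 3, -3, -6, -4]
R3 ← R3 + (7/2)·R2: [0, 0, -1/2, -75/2, -17]
R4 ← R4 − (13/2)·R2: [0, 0, 5/2, 161/2, 42]
R5 ← R5 + (6)·R2: [0, 0, 1, -71, -38]
R6 ← R6 + (3/2)·R2: [0, 0, -9/2, -51/2, -13]
R4 ← R4 + (5)·R3: [0, 0, 0, -107, -43]
R5 ← R5 + (2)·R3: [0, 0, 0, -146, -72]
R6 ← R6 − (9)·R3: [0, 0, 0, 312, 140]
R5 ← R5 − (146/107)·R4: [0, 0, 0, 0, -1426/107]
R6 ← R6 + (312/107)·R4: [0, 0, 0, 0, 1564/107]
R6 ← R6 + (34/31)·R5: [0, 0, 0, 0, 0]
5 nonzero rows, so rank(B) = 5.
B has 5 columns; by rank–nullity, nullity = 5 − 5 = 0.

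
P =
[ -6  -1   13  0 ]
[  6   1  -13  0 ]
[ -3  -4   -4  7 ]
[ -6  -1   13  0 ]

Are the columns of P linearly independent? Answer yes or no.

Row reduce P to echelon form.
R2 ← R2 + R1: [0, 0, 0, 0]
R3 ← R3 − (1/2)·R1: [0, -7/2, -21/2, 7]
R4 ← R4 − R1: [0, 0, 0, 0]
Swap R2 ↔ R3
2 pivots among 4 columns.
Only 2 < 4 pivot columns, so the columns are linearly dependent.

no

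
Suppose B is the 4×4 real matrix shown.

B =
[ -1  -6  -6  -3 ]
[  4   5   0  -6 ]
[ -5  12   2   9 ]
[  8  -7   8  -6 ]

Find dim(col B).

3

Row reduce to echelon form.
R2 ← R2 + (4)·R1: [0, -19, -24, -18]
R3 ← R3 − (5)·R1: [0, 42, 32, 24]
R4 ← R4 + (8)·R1: [0, -55, -40, -30]
R3 ← R3 + (42/19)·R2: [0, 0, -400/19, -300/19]
R4 ← R4 − (55/19)·R2: [0, 0, 560/19, 420/19]
R4 ← R4 + (7/5)·R3: [0, 0, 0, 0]
Echelon form has 3 nonzero rows, so rank(B) = 3.
The column space has dimension equal to the rank: 3.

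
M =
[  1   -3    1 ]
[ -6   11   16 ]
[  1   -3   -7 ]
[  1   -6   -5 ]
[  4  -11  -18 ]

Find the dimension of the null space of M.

Row reduce to echelon form.
R2 ← R2 + (6)·R1: [0, -7, 22]
R3 ← R3 − R1: [0, 0, -8]
R4 ← R4 − R1: [0, -3, -6]
R5 ← R5 − (4)·R1: [0, 1, -22]
R4 ← R4 − (3/7)·R2: [0, 0, -108/7]
R5 ← R5 + (1/7)·R2: [0, 0, -132/7]
R4 ← R4 − (27/14)·R3: [0, 0, 0]
R5 ← R5 − (33/14)·R3: [0, 0, 0]
3 nonzero rows, so rank(M) = 3.
M has 3 columns; by rank–nullity, nullity = 3 − 3 = 0.

0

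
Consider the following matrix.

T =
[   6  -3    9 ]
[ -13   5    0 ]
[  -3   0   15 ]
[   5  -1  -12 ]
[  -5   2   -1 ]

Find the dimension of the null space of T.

1

Row reduce to echelon form.
R2 ← R2 + (13/6)·R1: [0, -3/2, 39/2]
R3 ← R3 + (1/2)·R1: [0, -3/2, 39/2]
R4 ← R4 − (5/6)·R1: [0, 3/2, -39/2]
R5 ← R5 + (5/6)·R1: [0, -1/2, 13/2]
R3 ← R3 − R2: [0, 0, 0]
R4 ← R4 + R2: [0, 0, 0]
R5 ← R5 − (1/3)·R2: [0, 0, 0]
2 nonzero rows, so rank(T) = 2.
T has 3 columns; by rank–nullity, nullity = 3 − 2 = 1.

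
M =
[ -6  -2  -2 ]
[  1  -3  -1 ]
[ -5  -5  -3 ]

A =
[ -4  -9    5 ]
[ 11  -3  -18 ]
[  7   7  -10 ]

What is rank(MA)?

2

First compute MA:
[[-12,  46,  26],
 [-44,  -7,  69],
 [-56,  39,  95]]
Now row reduce the product.
R2 ← R2 − (11/3)·R1: [0, -527/3, -79/3]
R3 ← R3 − (14/3)·R1: [0, -527/3, -79/3]
R3 ← R3 − R2: [0, 0, 0]
2 nonzero rows, so rank(MA) = 2.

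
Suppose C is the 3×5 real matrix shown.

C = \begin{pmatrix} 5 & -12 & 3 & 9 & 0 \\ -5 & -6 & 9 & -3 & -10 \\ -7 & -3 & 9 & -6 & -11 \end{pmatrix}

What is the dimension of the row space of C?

Row reduce to echelon form.
R2 ← R2 + R1: [0, -18, 12, 6, -10]
R3 ← R3 + (7/5)·R1: [0, -99/5, 66/5, 33/5, -11]
R3 ← R3 − (11/10)·R2: [0, 0, 0, 0, 0]
Echelon form has 2 nonzero rows, so rank(C) = 2.
The row space has dimension equal to the rank: 2.

2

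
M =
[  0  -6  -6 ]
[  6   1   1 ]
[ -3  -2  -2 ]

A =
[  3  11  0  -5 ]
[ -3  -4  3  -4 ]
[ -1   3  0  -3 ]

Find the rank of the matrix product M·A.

2

First compute MA:
[[ 24,   6, -18,  42],
 [ 14,  65,   3, -37],
 [ -1, -31,  -6,  29]]
Now row reduce the product.
R2 ← R2 − (7/12)·R1: [0, 123/2, 27/2, -123/2]
R3 ← R3 + (1/24)·R1: [0, -123/4, -27/4, 123/4]
R3 ← R3 + (1/2)·R2: [0, 0, 0, 0]
2 nonzero rows, so rank(MA) = 2.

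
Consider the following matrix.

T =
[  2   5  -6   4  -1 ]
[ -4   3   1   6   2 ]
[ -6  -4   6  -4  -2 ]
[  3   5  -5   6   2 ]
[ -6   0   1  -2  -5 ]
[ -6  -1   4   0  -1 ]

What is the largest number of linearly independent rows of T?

3

Row reduce to echelon form.
R2 ← R2 + (2)·R1: [0, 13, -11, 14, 0]
R3 ← R3 + (3)·R1: [0, 11, -12, 8, -5]
R4 ← R4 − (3/2)·R1: [0, -5/2, 4, 0, 7/2]
R5 ← R5 + (3)·R1: [0, 15, -17, 10, -8]
R6 ← R6 + (3)·R1: [0, 14, -14, 12, -4]
R3 ← R3 − (11/13)·R2: [0, 0, -35/13, -50/13, -5]
R4 ← R4 + (5/26)·R2: [0, 0, 49/26, 35/13, 7/2]
R5 ← R5 − (15/13)·R2: [0, 0, -56/13, -80/13, -8]
R6 ← R6 − (14/13)·R2: [0, 0, -28/13, -40/13, -4]
R4 ← R4 + (7/10)·R3: [0, 0, 0, 0, 0]
R5 ← R5 − (8/5)·R3: [0, 0, 0, 0, 0]
R6 ← R6 − (4/5)·R3: [0, 0, 0, 0, 0]
Echelon form has 3 nonzero rows, so rank(T) = 3.
The rank gives the maximum number of linearly independent rows: 3.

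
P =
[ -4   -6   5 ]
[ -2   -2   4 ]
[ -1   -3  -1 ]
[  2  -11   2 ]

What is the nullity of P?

Row reduce to echelon form.
R2 ← R2 − (1/2)·R1: [0, 1, 3/2]
R3 ← R3 − (1/4)·R1: [0, -3/2, -9/4]
R4 ← R4 + (1/2)·R1: [0, -14, 9/2]
R3 ← R3 + (3/2)·R2: [0, 0, 0]
R4 ← R4 + (14)·R2: [0, 0, 51/2]
Swap R3 ↔ R4
3 nonzero rows, so rank(P) = 3.
P has 3 columns; by rank–nullity, nullity = 3 − 3 = 0.

0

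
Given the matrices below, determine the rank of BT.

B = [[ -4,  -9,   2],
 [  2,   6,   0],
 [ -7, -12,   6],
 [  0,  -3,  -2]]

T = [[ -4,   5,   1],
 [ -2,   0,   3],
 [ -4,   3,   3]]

2

First compute BT:
[[ 26, -14, -25],
 [-20,  10,  20],
 [ 28, -17, -25],
 [ 14,  -6, -15]]
Now row reduce the product.
R2 ← R2 + (10/13)·R1: [0, -10/13, 10/13]
R3 ← R3 − (14/13)·R1: [0, -25/13, 25/13]
R4 ← R4 − (7/13)·R1: [0, 20/13, -20/13]
R3 ← R3 − (5/2)·R2: [0, 0, 0]
R4 ← R4 + (2)·R2: [0, 0, 0]
2 nonzero rows, so rank(BT) = 2.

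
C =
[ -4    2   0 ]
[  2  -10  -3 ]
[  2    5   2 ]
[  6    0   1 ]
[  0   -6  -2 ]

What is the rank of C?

2

Row reduce to echelon form.
R2 ← R2 + (1/2)·R1: [0, -9, -3]
R3 ← R3 + (1/2)·R1: [0, 6, 2]
R4 ← R4 + (3/2)·R1: [0, 3, 1]
R3 ← R3 + (2/3)·R2: [0, 0, 0]
R4 ← R4 + (1/3)·R2: [0, 0, 0]
R5 ← R5 − (2/3)·R2: [0, 0, 0]
Echelon form has 2 nonzero rows, so rank(C) = 2.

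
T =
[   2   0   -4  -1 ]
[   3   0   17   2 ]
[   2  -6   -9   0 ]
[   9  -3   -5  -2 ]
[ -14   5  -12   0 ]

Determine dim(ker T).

0

Row reduce to echelon form.
R2 ← R2 − (3/2)·R1: [0, 0, 23, 7/2]
R3 ← R3 − R1: [0, -6, -5, 1]
R4 ← R4 − (9/2)·R1: [0, -3, 13, 5/2]
R5 ← R5 + (7)·R1: [0, 5, -40, -7]
Swap R2 ↔ R3
R4 ← R4 − (1/2)·R2: [0, 0, 31/2, 2]
R5 ← R5 + (5/6)·R2: [0, 0, -265/6, -37/6]
R4 ← R4 − (31/46)·R3: [0, 0, 0, -33/92]
R5 ← R5 + (265/138)·R3: [0, 0, 0, 51/92]
R5 ← R5 + (17/11)·R4: [0, 0, 0, 0]
4 nonzero rows, so rank(T) = 4.
T has 4 columns; by rank–nullity, nullity = 4 − 4 = 0.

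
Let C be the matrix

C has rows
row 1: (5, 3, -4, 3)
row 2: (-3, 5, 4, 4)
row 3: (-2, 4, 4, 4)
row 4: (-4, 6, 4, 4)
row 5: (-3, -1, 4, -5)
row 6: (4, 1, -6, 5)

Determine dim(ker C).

0

Row reduce to echelon form.
R2 ← R2 + (3/5)·R1: [0, 34/5, 8/5, 29/5]
R3 ← R3 + (2/5)·R1: [0, 26/5, 12/5, 26/5]
R4 ← R4 + (4/5)·R1: [0, 42/5, 4/5, 32/5]
R5 ← R5 + (3/5)·R1: [0, 4/5, 8/5, -16/5]
R6 ← R6 − (4/5)·R1: [0, -7/5, -14/5, 13/5]
R3 ← R3 − (13/17)·R2: [0, 0, 20/17, 13/17]
R4 ← R4 − (21/17)·R2: [0, 0, -20/17, -13/17]
R5 ← R5 − (2/17)·R2: [0, 0, 24/17, -66/17]
R6 ← R6 + (7/34)·R2: [0, 0, -42/17, 129/34]
R4 ← R4 + R3: [0, 0, 0, 0]
R5 ← R5 − (6/5)·R3: [0, 0, 0, -24/5]
R6 ← R6 + (21/10)·R3: [0, 0, 0, 27/5]
Swap R4 ↔ R5
R6 ← R6 + (9/8)·R4: [0, 0, 0, 0]
4 nonzero rows, so rank(C) = 4.
C has 4 columns; by rank–nullity, nullity = 4 − 4 = 0.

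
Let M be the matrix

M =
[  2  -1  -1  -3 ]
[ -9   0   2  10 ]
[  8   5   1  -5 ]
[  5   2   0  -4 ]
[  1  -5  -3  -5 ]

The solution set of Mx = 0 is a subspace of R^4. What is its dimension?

2

Row reduce to echelon form.
R2 ← R2 + (9/2)·R1: [0, -9/2, -5/2, -7/2]
R3 ← R3 − (4)·R1: [0, 9, 5, 7]
R4 ← R4 − (5/2)·R1: [0, 9/2, 5/2, 7/2]
R5 ← R5 − (1/2)·R1: [0, -9/2, -5/2, -7/2]
R3 ← R3 + (2)·R2: [0, 0, 0, 0]
R4 ← R4 + R2: [0, 0, 0, 0]
R5 ← R5 − R2: [0, 0, 0, 0]
2 nonzero rows, so rank(M) = 2.
M has 4 columns; by rank–nullity, nullity = 4 − 2 = 2.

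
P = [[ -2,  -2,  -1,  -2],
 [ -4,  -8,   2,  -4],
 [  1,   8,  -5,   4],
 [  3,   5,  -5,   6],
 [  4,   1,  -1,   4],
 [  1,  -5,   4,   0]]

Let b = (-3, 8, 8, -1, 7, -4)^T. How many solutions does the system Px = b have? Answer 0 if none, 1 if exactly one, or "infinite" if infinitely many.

Row reduce the augmented matrix [P | b].
R2 ← R2 − (2)·R1: [0, -4, 4, 0, 14]
R3 ← R3 + (1/2)·R1: [0, 7, -11/2, 3, 13/2]
R4 ← R4 + (3/2)·R1: [0, 2, -13/2, 3, -11/2]
R5 ← R5 + (2)·R1: [0, -3, -3, 0, 1]
R6 ← R6 + (1/2)·R1: [0, -6, 7/2, -1, -11/2]
R3 ← R3 + (7/4)·R2: [0, 0, 3/2, 3, 31]
R4 ← R4 + (1/2)·R2: [0, 0, -9/2, 3, 3/2]
R5 ← R5 − (3/4)·R2: [0, 0, -6, 0, -19/2]
R6 ← R6 − (3/2)·R2: [0, 0, -5/2, -1, -53/2]
R4 ← R4 + (3)·R3: [0, 0, 0, 12, 189/2]
R5 ← R5 + (4)·R3: [0, 0, 0, 12, 229/2]
R6 ← R6 + (5/3)·R3: [0, 0, 0, 4, 151/6]
R5 ← R5 − R4: [0, 0, 0, 0, 20]
R6 ← R6 − (1/3)·R4: [0, 0, 0, 0, -19/3]
R6 ← R6 + (19/60)·R5: [0, 0, 0, 0, 0]
The echelon form has 5 nonzero rows; the last pivot sits in the augmented column, so rank(P) = 4 but rank([P|b]) = 5.
Since the ranks differ, the system is inconsistent.
It has no solutions.

0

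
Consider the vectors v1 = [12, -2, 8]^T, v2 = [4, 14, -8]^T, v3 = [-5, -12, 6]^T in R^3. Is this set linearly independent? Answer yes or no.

no

Form the matrix with these vectors as rows and row reduce.
R2 ← R2 − (1/3)·R1: [0, 44/3, -32/3]
R3 ← R3 + (5/12)·R1: [0, -77/6, 28/3]
R3 ← R3 + (7/8)·R2: [0, 0, 0]
2 nonzero rows, so the 3 vectors span a space of dimension 2.
Since 2 < 3, the vectors are linearly dependent.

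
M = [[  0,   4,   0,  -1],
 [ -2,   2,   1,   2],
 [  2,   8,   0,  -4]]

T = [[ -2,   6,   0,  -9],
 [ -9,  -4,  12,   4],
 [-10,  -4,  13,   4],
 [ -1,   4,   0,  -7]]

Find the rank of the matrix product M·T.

3

First compute MT:
[[-35, -20,  48,  23],
 [-26, -16,  37,  16],
 [-72, -36,  96,  42]]
Now row reduce the product.
R2 ← R2 − (26/35)·R1: [0, -8/7, 47/35, -38/35]
R3 ← R3 − (72/35)·R1: [0, 36/7, -96/35, -186/35]
R3 ← R3 + (9/2)·R2: [0, 0, 33/10, -51/5]
3 nonzero rows, so rank(MT) = 3.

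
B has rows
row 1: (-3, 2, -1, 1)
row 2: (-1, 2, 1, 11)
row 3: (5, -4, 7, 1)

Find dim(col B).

3

Row reduce to echelon form.
R2 ← R2 − (1/3)·R1: [0, 4/3, 4/3, 32/3]
R3 ← R3 + (5/3)·R1: [0, -2/3, 16/3, 8/3]
R3 ← R3 + (1/2)·R2: [0, 0, 6, 8]
Echelon form has 3 nonzero rows, so rank(B) = 3.
The column space has dimension equal to the rank: 3.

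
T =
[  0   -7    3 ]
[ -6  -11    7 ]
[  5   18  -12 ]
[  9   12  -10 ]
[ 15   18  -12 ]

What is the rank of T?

Row reduce to echelon form.
Swap R1 ↔ R2
R3 ← R3 + (5/6)·R1: [0, 53/6, -37/6]
R4 ← R4 + (3/2)·R1: [0, -9/2, 1/2]
R5 ← R5 + (5/2)·R1: [0, -19/2, 11/2]
R3 ← R3 + (53/42)·R2: [0, 0, -50/21]
R4 ← R4 − (9/14)·R2: [0, 0, -10/7]
R5 ← R5 − (19/14)·R2: [0, 0, 10/7]
R4 ← R4 − (3/5)·R3: [0, 0, 0]
R5 ← R5 + (3/5)·R3: [0, 0, 0]
Echelon form has 3 nonzero rows, so rank(T) = 3.

3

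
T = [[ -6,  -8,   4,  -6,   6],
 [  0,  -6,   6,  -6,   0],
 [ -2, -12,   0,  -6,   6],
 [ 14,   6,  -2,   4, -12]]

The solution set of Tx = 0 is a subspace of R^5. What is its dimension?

2

Row reduce to echelon form.
R3 ← R3 − (1/3)·R1: [0, -28/3, -4/3, -4, 4]
R4 ← R4 + (7/3)·R1: [0, -38/3, 22/3, -10, 2]
R3 ← R3 − (14/9)·R2: [0, 0, -32/3, 16/3, 4]
R4 ← R4 − (19/9)·R2: [0, 0, -16/3, 8/3, 2]
R4 ← R4 − (1/2)·R3: [0, 0, 0, 0, 0]
3 nonzero rows, so rank(T) = 3.
T has 5 columns; by rank–nullity, nullity = 5 − 3 = 2.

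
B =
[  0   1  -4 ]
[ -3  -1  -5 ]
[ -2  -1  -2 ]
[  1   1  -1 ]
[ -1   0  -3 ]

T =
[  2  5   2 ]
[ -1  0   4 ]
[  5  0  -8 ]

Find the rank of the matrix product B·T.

First compute BT:
[[-21,   0,  36],
 [-30, -15,  30],
 [-13, -10,   8],
 [ -4,   5,  14],
 [-17,  -5,  22]]
Now row reduce the product.
R2 ← R2 − (10/7)·R1: [0, -15, -150/7]
R3 ← R3 − (13/21)·R1: [0, -10, -100/7]
R4 ← R4 − (4/21)·R1: [0, 5, 50/7]
R5 ← R5 − (17/21)·R1: [0, -5, -50/7]
R3 ← R3 − (2/3)·R2: [0, 0, 0]
R4 ← R4 + (1/3)·R2: [0, 0, 0]
R5 ← R5 − (1/3)·R2: [0, 0, 0]
2 nonzero rows, so rank(BT) = 2.

2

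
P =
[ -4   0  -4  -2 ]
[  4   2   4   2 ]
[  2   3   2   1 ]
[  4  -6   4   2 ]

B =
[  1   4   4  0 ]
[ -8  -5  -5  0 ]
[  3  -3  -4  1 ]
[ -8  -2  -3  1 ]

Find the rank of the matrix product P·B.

First compute PB:
[[  0,   0,   6,  -6],
 [-16, -10, -16,   6],
 [-24, -15, -18,   3],
 [ 48,  30,  24,   6]]
Now row reduce the product.
Swap R1 ↔ R2
R3 ← R3 − (3/2)·R1: [0, 0, 6, -6]
R4 ← R4 + (3)·R1: [0, 0, -24, 24]
R3 ← R3 − R2: [0, 0, 0, 0]
R4 ← R4 + (4)·R2: [0, 0, 0, 0]
2 nonzero rows, so rank(PB) = 2.

2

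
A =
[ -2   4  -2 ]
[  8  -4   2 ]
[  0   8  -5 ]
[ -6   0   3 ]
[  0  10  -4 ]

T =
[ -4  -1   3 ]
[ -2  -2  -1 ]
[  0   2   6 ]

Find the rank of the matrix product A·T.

First compute AT:
[[  0, -10, -22],
 [-24,   4,  40],
 [-16, -26, -38],
 [ 24,  12,   0],
 [-20, -28, -34]]
Now row reduce the product.
Swap R1 ↔ R2
R3 ← R3 − (2/3)·R1: [0, -86/3, -194/3]
R4 ← R4 + R1: [0, 16, 40]
R5 ← R5 − (5/6)·R1: [0, -94/3, -202/3]
R3 ← R3 − (43/15)·R2: [0, 0, -8/5]
R4 ← R4 + (8/5)·R2: [0, 0, 24/5]
R5 ← R5 − (47/15)·R2: [0, 0, 8/5]
R4 ← R4 + (3)·R3: [0, 0, 0]
R5 ← R5 + R3: [0, 0, 0]
3 nonzero rows, so rank(AT) = 3.

3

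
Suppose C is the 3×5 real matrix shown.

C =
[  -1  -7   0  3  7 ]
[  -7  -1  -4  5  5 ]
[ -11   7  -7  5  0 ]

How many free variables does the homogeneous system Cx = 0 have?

3

Row reduce to echelon form.
R2 ← R2 − (7)·R1: [0, 48, -4, -16, -44]
R3 ← R3 − (11)·R1: [0, 84, -7, -28, -77]
R3 ← R3 − (7/4)·R2: [0, 0, 0, 0, 0]
2 nonzero rows, so rank(C) = 2.
C has 5 columns; by rank–nullity, nullity = 5 − 2 = 3.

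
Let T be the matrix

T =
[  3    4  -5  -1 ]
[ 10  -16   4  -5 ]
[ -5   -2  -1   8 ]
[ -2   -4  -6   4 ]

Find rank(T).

Row reduce to echelon form.
R2 ← R2 − (10/3)·R1: [0, -88/3, 62/3, -5/3]
R3 ← R3 + (5/3)·R1: [0, 14/3, -28/3, 19/3]
R4 ← R4 + (2/3)·R1: [0, -4/3, -28/3, 10/3]
R3 ← R3 + (7/44)·R2: [0, 0, -133/22, 267/44]
R4 ← R4 − (1/22)·R2: [0, 0, -113/11, 75/22]
R4 ← R4 − (226/133)·R3: [0, 0, 0, -918/133]
Echelon form has 4 nonzero rows, so rank(T) = 4.

4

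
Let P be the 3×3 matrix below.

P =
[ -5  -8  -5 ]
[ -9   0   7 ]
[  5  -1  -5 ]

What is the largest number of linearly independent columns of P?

Row reduce to echelon form.
R2 ← R2 − (9/5)·R1: [0, 72/5, 16]
R3 ← R3 + R1: [0, -9, -10]
R3 ← R3 + (5/8)·R2: [0, 0, 0]
Echelon form has 2 nonzero rows, so rank(P) = 2.
The rank gives the maximum number of linearly independent columns: 2.

2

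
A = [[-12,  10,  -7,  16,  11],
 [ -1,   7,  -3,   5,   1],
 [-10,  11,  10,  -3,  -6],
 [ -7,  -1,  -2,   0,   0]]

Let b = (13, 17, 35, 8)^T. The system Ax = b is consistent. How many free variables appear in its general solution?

Row reduce the augmented matrix [A | b].
R2 ← R2 − (1/12)·R1: [0, 37/6, -29/12, 11/3, 1/12, 191/12]
R3 ← R3 − (5/6)·R1: [0, 8/3, 95/6, -49/3, -91/6, 145/6]
R4 ← R4 − (7/12)·R1: [0, -41/6, 25/12, -28/3, -77/12, 5/12]
R3 ← R3 − (16/37)·R2: [0, 0, 1249/74, -663/37, -1125/74, 1279/74]
R4 ← R4 + (41/37)·R2: [0, 0, -22/37, -195/37, -234/37, 668/37]
R4 ← R4 + (44/1249)·R3: [0, 0, 0, -7371/1249, -8568/1249, 23310/1249]
The echelon form has 4 nonzero rows, and every pivot lies in the first 5 columns, so rank(A) = rank([A|b]) = 4.
The system is consistent.
Free variables = (unknowns) − (rank) = 5 − 4 = 1.

1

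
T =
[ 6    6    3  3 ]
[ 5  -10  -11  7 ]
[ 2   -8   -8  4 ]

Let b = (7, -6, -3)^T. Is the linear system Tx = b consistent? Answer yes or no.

no

Row reduce the augmented matrix [T | b].
R2 ← R2 − (5/6)·R1: [0, -15, -27/2, 9/2, -71/6]
R3 ← R3 − (1/3)·R1: [0, -10, -9, 3, -16/3]
R3 ← R3 − (2/3)·R2: [0, 0, 0, 0, 23/9]
The echelon form has 3 nonzero rows; the last pivot sits in the augmented column, so rank(T) = 2 but rank([T|b]) = 3.
Since the ranks differ, the system is inconsistent.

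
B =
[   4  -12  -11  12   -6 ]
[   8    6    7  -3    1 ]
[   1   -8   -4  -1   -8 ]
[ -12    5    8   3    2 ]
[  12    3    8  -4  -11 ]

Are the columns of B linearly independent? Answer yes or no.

Row reduce B to echelon form.
R2 ← R2 − (2)·R1: [0, 30, 29, -27, 13]
R3 ← R3 − (1/4)·R1: [0, -5, -5/4, -4, -13/2]
R4 ← R4 + (3)·R1: [0, -31, -25, 39, -16]
R5 ← R5 − (3)·R1: [0, 39, 41, -40, 7]
R3 ← R3 + (1/6)·R2: [0, 0, 43/12, -17/2, -13/3]
R4 ← R4 + (31/30)·R2: [0, 0, 149/30, 111/10, -77/30]
R5 ← R5 − (13/10)·R2: [0, 0, 33/10, -49/10, -99/10]
R4 ← R4 − (298/215)·R3: [0, 0, 0, 9839/430, 1479/430]
R5 ← R5 − (198/215)·R3: [0, 0, 0, 1259/430, -2541/430]
R5 ← R5 − (1259/9839)·R4: [0, 0, 0, 0, -62472/9839]
5 pivots among 5 columns.
Every column is a pivot column, so the columns are linearly independent.

yes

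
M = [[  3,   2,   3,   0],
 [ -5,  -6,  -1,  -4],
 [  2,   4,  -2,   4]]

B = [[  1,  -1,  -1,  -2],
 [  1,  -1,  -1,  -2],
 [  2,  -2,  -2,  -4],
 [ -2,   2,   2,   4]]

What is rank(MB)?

1

First compute MB:
[[ 11, -11, -11, -22],
 [ -5,   5,   5,  10],
 [ -6,   6,   6,  12]]
Now row reduce the product.
R2 ← R2 + (5/11)·R1: [0, 0, 0, 0]
R3 ← R3 + (6/11)·R1: [0, 0, 0, 0]
1 nonzero row, so rank(MB) = 1.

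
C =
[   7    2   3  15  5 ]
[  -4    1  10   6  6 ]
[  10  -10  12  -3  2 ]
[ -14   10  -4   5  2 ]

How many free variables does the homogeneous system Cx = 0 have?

2

Row reduce to echelon form.
R2 ← R2 + (4/7)·R1: [0, 15/7, 82/7, 102/7, 62/7]
R3 ← R3 − (10/7)·R1: [0, -90/7, 54/7, -171/7, -36/7]
R4 ← R4 + (2)·R1: [0, 14, 2, 35, 12]
R3 ← R3 + (6)·R2: [0, 0, 78, 63, 48]
R4 ← R4 − (98/15)·R2: [0, 0, -1118/15, -301/5, -688/15]
R4 ← R4 + (43/45)·R3: [0, 0, 0, 0, 0]
3 nonzero rows, so rank(C) = 3.
C has 5 columns; by rank–nullity, nullity = 5 − 3 = 2.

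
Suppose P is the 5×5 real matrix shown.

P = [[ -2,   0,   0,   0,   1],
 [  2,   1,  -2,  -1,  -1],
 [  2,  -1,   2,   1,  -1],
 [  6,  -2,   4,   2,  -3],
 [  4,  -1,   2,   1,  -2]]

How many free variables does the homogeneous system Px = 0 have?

3

Row reduce to echelon form.
R2 ← R2 + R1: [0, 1, -2, -1, 0]
R3 ← R3 + R1: [0, -1, 2, 1, 0]
R4 ← R4 + (3)·R1: [0, -2, 4, 2, 0]
R5 ← R5 + (2)·R1: [0, -1, 2, 1, 0]
R3 ← R3 + R2: [0, 0, 0, 0, 0]
R4 ← R4 + (2)·R2: [0, 0, 0, 0, 0]
R5 ← R5 + R2: [0, 0, 0, 0, 0]
2 nonzero rows, so rank(P) = 2.
P has 5 columns; by rank–nullity, nullity = 5 − 2 = 3.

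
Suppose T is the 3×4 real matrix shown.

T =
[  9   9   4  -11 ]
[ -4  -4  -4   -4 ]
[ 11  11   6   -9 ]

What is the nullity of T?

Row reduce to echelon form.
R2 ← R2 + (4/9)·R1: [0, 0, -20/9, -80/9]
R3 ← R3 − (11/9)·R1: [0, 0, 10/9, 40/9]
R3 ← R3 + (1/2)·R2: [0, 0, 0, 0]
2 nonzero rows, so rank(T) = 2.
T has 4 columns; by rank–nullity, nullity = 4 − 2 = 2.

2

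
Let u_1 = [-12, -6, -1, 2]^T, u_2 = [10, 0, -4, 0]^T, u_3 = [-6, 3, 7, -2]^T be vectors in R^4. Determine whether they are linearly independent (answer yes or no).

Form the matrix with these vectors as rows and row reduce.
R2 ← R2 + (5/6)·R1: [0, -5, -29/6, 5/3]
R3 ← R3 − (1/2)·R1: [0, 6, 15/2, -3]
R3 ← R3 + (6/5)·R2: [0, 0, 17/10, -1]
3 nonzero rows, so the 3 vectors span a space of dimension 3.
Since 3 = 3, the vectors are linearly independent.

yes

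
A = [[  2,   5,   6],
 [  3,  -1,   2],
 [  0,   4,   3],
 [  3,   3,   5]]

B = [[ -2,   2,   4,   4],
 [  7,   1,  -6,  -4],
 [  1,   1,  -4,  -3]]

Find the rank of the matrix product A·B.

3

First compute AB:
[[ 37,  15, -46, -30],
 [-11,   7,  10,  10],
 [ 31,   7, -36, -25],
 [ 20,  14, -26, -15]]
Now row reduce the product.
R2 ← R2 + (11/37)·R1: [0, 424/37, -136/37, 40/37]
R3 ← R3 − (31/37)·R1: [0, -206/37, 94/37, 5/37]
R4 ← R4 − (20/37)·R1: [0, 218/37, -42/37, 45/37]
R3 ← R3 + (103/212)·R2: [0, 0, 40/53, 35/53]
R4 ← R4 − (109/212)·R2: [0, 0, 40/53, 35/53]
R4 ← R4 − R3: [0, 0, 0, 0]
3 nonzero rows, so rank(AB) = 3.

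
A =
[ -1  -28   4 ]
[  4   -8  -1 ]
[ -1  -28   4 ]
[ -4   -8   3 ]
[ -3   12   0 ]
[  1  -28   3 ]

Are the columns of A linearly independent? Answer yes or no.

Row reduce A to echelon form.
R2 ← R2 + (4)·R1: [0, -120, 15]
R3 ← R3 − R1: [0, 0, 0]
R4 ← R4 − (4)·R1: [0, 104, -13]
R5 ← R5 − (3)·R1: [0, 96, -12]
R6 ← R6 + R1: [0, -56, 7]
R4 ← R4 + (13/15)·R2: [0, 0, 0]
R5 ← R5 + (4/5)·R2: [0, 0, 0]
R6 ← R6 − (7/15)·R2: [0, 0, 0]
2 pivots among 3 columns.
Only 2 < 3 pivot columns, so the columns are linearly dependent.

no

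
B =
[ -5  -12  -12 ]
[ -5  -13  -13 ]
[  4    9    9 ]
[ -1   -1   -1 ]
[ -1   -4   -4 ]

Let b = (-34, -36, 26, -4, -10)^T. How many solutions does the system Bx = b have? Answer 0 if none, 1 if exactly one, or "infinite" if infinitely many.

infinite

Row reduce the augmented matrix [B | b].
R2 ← R2 − R1: [0, -1, -1, -2]
R3 ← R3 + (4/5)·R1: [0, -3/5, -3/5, -6/5]
R4 ← R4 − (1/5)·R1: [0, 7/5, 7/5, 14/5]
R5 ← R5 − (1/5)·R1: [0, -8/5, -8/5, -16/5]
R3 ← R3 − (3/5)·R2: [0, 0, 0, 0]
R4 ← R4 + (7/5)·R2: [0, 0, 0, 0]
R5 ← R5 − (8/5)·R2: [0, 0, 0, 0]
The echelon form has 2 nonzero rows, and every pivot lies in the first 3 columns, so rank(B) = rank([B|b]) = 2.
The system is consistent.
rank = 2 < 3 unknowns, so there are infinitely many solutions.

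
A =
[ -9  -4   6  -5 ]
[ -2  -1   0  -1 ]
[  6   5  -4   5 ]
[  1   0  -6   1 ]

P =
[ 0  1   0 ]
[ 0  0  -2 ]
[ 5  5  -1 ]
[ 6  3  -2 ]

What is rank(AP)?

First compute AP:
[[  0,   6,  12],
 [ -6,  -5,   4],
 [ 10,   1, -16],
 [-24, -26,   4]]
Now row reduce the product.
Swap R1 ↔ R2
R3 ← R3 + (5/3)·R1: [0, -22/3, -28/3]
R4 ← R4 − (4)·R1: [0, -6, -12]
R3 ← R3 + (11/9)·R2: [0, 0, 16/3]
R4 ← R4 + R2: [0, 0, 0]
3 nonzero rows, so rank(AP) = 3.

3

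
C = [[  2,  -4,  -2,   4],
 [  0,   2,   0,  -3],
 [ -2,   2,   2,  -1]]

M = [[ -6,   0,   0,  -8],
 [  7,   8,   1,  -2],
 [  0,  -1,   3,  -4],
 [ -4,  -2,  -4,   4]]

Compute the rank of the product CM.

2

First compute CM:
[[-56, -38, -26,  16],
 [ 26,  22,  14, -16],
 [ 30,  16,  12,   0]]
Now row reduce the product.
R2 ← R2 + (13/28)·R1: [0, 61/14, 27/14, -60/7]
R3 ← R3 + (15/28)·R1: [0, -61/14, -27/14, 60/7]
R3 ← R3 + R2: [0, 0, 0, 0]
2 nonzero rows, so rank(CM) = 2.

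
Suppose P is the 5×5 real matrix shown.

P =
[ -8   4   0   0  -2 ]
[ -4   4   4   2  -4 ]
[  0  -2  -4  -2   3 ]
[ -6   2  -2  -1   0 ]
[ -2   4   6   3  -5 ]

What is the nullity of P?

3

Row reduce to echelon form.
R2 ← R2 − (1/2)·R1: [0, 2, 4, 2, -3]
R4 ← R4 − (3/4)·R1: [0, -1, -2, -1, 3/2]
R5 ← R5 − (1/4)·R1: [0, 3, 6, 3, -9/2]
R3 ← R3 + R2: [0, 0, 0, 0, 0]
R4 ← R4 + (1/2)·R2: [0, 0, 0, 0, 0]
R5 ← R5 − (3/2)·R2: [0, 0, 0, 0, 0]
2 nonzero rows, so rank(P) = 2.
P has 5 columns; by rank–nullity, nullity = 5 − 2 = 3.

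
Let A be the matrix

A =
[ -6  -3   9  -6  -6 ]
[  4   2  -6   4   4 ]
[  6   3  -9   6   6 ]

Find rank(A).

Row reduce to echelon form.
R2 ← R2 + (2/3)·R1: [0, 0, 0, 0, 0]
R3 ← R3 + R1: [0, 0, 0, 0, 0]
Echelon form has 1 nonzero row, so rank(A) = 1.

1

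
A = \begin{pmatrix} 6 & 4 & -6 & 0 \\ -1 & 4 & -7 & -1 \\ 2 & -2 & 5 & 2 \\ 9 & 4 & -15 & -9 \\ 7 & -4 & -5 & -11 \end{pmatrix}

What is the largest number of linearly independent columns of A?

3

Row reduce to echelon form.
R2 ← R2 + (1/6)·R1: [0, 14/3, -8, -1]
R3 ← R3 − (1/3)·R1: [0, -10/3, 7, 2]
R4 ← R4 − (3/2)·R1: [0, -2, -6, -9]
R5 ← R5 − (7/6)·R1: [0, -26/3, 2, -11]
R3 ← R3 + (5/7)·R2: [0, 0, 9/7, 9/7]
R4 ← R4 + (3/7)·R2: [0, 0, -66/7, -66/7]
R5 ← R5 + (13/7)·R2: [0, 0, -90/7, -90/7]
R4 ← R4 + (22/3)·R3: [0, 0, 0, 0]
R5 ← R5 + (10)·R3: [0, 0, 0, 0]
Echelon form has 3 nonzero rows, so rank(A) = 3.
The rank gives the maximum number of linearly independent columns: 3.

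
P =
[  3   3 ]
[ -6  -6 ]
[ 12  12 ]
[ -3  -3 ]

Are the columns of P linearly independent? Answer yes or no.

Row reduce P to echelon form.
R2 ← R2 + (2)·R1: [0, 0]
R3 ← R3 − (4)·R1: [0, 0]
R4 ← R4 + R1: [0, 0]
1 pivot among 2 columns.
Only 1 < 2 pivot columns, so the columns are linearly dependent.

no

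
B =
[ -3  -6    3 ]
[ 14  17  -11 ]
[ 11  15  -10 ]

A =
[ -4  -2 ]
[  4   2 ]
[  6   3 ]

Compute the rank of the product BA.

First compute BA:
[[  6,   3],
 [-54, -27],
 [-44, -22]]
Now row reduce the product.
R2 ← R2 + (9)·R1: [0, 0]
R3 ← R3 + (22/3)·R1: [0, 0]
1 nonzero row, so rank(BA) = 1.

1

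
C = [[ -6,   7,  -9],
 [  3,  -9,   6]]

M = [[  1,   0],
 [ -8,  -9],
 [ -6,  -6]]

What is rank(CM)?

First compute CM:
[[ -8,  -9],
 [ 39,  45]]
Now row reduce the product.
R2 ← R2 + (39/8)·R1: [0, 9/8]
2 nonzero rows, so rank(CM) = 2.

2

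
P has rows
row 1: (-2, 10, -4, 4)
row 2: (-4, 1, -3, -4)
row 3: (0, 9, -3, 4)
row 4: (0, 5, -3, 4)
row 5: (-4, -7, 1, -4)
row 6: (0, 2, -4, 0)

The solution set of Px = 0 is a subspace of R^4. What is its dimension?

Row reduce to echelon form.
R2 ← R2 − (2)·R1: [0, -19, 5, -12]
R5 ← R5 − (2)·R1: [0, -27, 9, -12]
R3 ← R3 + (9/19)·R2: [0, 0, -12/19, -32/19]
R4 ← R4 + (5/19)·R2: [0, 0, -32/19, 16/19]
R5 ← R5 − (27/19)·R2: [0, 0, 36/19, 96/19]
R6 ← R6 + (2/19)·R2: [0, 0, -66/19, -24/19]
R4 ← R4 − (8/3)·R3: [0, 0, 0, 16/3]
R5 ← R5 + (3)·R3: [0, 0, 0, 0]
R6 ← R6 − (11/2)·R3: [0, 0, 0, 8]
R6 ← R6 − (3/2)·R4: [0, 0, 0, 0]
4 nonzero rows, so rank(P) = 4.
P has 4 columns; by rank–nullity, nullity = 4 − 4 = 0.

0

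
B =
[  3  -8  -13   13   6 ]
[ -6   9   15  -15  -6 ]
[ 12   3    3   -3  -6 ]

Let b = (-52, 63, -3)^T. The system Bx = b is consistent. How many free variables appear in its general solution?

3

Row reduce the augmented matrix [B | b].
R2 ← R2 + (2)·R1: [0, -7, -11, 11, 6, -41]
R3 ← R3 − (4)·R1: [0, 35, 55, -55, -30, 205]
R3 ← R3 + (5)·R2: [0, 0, 0, 0, 0, 0]
The echelon form has 2 nonzero rows, and every pivot lies in the first 5 columns, so rank(B) = rank([B|b]) = 2.
The system is consistent.
Free variables = (unknowns) − (rank) = 5 − 2 = 3.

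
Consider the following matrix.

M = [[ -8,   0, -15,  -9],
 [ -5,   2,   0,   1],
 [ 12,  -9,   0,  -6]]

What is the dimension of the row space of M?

3

Row reduce to echelon form.
R2 ← R2 − (5/8)·R1: [0, 2, 75/8, 53/8]
R3 ← R3 + (3/2)·R1: [0, -9, -45/2, -39/2]
R3 ← R3 + (9/2)·R2: [0, 0, 315/16, 165/16]
Echelon form has 3 nonzero rows, so rank(M) = 3.
The row space has dimension equal to the rank: 3.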